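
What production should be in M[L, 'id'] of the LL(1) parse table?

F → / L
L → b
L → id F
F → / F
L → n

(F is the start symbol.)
To find M[L, 'id'], we find productions for L where 'id' is in the predict set (PREDICT(N → α) = (FIRST(α) \ {ε}) ∪ (FOLLOW(N) if α ⇒* ε)).

L → b: PREDICT = { 'b' }
L → id F: PREDICT = { 'id' }
  'id' is in predict set, so this production goes in M[L, 'id']
L → n: PREDICT = { 'n' }

M[L, 'id'] = L → id F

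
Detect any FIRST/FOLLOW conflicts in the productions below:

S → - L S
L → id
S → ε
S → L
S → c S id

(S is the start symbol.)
A FIRST/FOLLOW conflict occurs when a non-terminal N has a nullable alternative N → β (β ⇒* ε) and another alternative N → α with FIRST(α) ∩ FOLLOW(N) ≠ ∅: on such a lookahead the parser cannot decide between expanding α and letting N vanish via β.

Nullable non-terminals: S.
FIRST sets used below: FIRST(L) = { 'id' }

S: nullable alternative(s) S → ε; FOLLOW(S) = { $, 'id' }
  S → - L S: FIRST \ {ε} = { '-' } — disjoint from FOLLOW(S)
  S → ε: FIRST \ {ε} = { } — this is the only nullable alternative, skip
  S → L: FIRST \ {ε} = { 'id' } — overlaps FOLLOW(S) on { 'id' }: CONFLICT
  S → c S id: FIRST \ {ε} = { 'c' } — disjoint from FOLLOW(S)

L has no nullable alternative, so no FIRST/FOLLOW check is needed there.

So the grammar has 1 FIRST/FOLLOW conflict (marked CONFLICT above).

Answer: Yes. S → L with FOLLOW(S) on { 'id' }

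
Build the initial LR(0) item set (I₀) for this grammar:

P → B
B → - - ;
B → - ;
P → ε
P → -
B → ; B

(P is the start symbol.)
First, augment the grammar with P' → P
I₀ = CLOSURE({ [P' → . P] }):
  [P' → . P] has the dot before P: add [P → . B], [P → .], [P → . -]
  [P → . B] has the dot before B: add [B → . - - ;], [B → . - ;], [B → . ; B]
No further items can be added.

I₀ = { [B → . - - ;], [B → . - ;], [B → . ; B], [P → . -], [P → . B], [P → .], [P' → . P] }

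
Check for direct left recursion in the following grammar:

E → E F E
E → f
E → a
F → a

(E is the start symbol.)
Direct left recursion occurs when N → N α for some non-terminal N (the right-hand side begins with the left-hand side itself).

E → E F E: LEFT RECURSIVE (starts with E)
E → f: starts with f
E → a: starts with a
F → a: starts with a

The grammar has direct left recursion on: E.

Answer: Yes, E is left-recursive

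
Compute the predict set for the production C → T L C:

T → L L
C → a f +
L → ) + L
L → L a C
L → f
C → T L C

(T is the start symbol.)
{ ')', 'f' }

PREDICT(C → T L C) = (FIRST(RHS) \ {ε}) ∪ (FOLLOW(C) if ε ∈ FIRST(RHS), i.e. RHS ⇒* ε)
FIRST(T) = { ')', 'f' }
FIRST(T L C) = { ')', 'f' }
ε ∉ FIRST(T L C), so FOLLOW(C) is not added.
PREDICT(C → T L C) = { ')', 'f' }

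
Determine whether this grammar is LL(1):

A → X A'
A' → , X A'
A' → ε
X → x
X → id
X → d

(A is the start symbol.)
Yes, the grammar is LL(1).

A grammar is LL(1) if for each non-terminal N with multiple productions, the predict sets of those productions are pairwise disjoint, where PREDICT(N → α) = (FIRST(α) \ {ε}) ∪ (FOLLOW(N) if α ⇒* ε).

Relevant sets:
  FOLLOW(A') = { $ }

For A':
  PREDICT(A' → ',' X A') = { ',' }
  PREDICT(A' → ε) = { $ }
For X:
  PREDICT(X → x) = { 'x' }
  PREDICT(X → id) = { 'id' }
  PREDICT(X → d) = { 'd' }
A has a single production, so nothing to check there.

All predict sets are disjoint. The grammar IS LL(1).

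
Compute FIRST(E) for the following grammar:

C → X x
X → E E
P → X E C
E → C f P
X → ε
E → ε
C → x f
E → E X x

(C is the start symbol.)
{ 'x', ε }

To compute FIRST(E), examine every production with E on the left-hand side, reading each right-hand side left to right until a non-nullable symbol is reached.

FIRST sets of the other non-terminals involved (by the same procedure, iterated to a fixed point):
  FIRST(C) = { 'x' }
  FIRST(X) = { 'x', ε }

From E → C f P:
  - C is a non-terminal: add FIRST(C) \ {ε} = { 'x' }
    C is not nullable, so stop
From E → ε:
  - ε-production, so ε ∈ FIRST(E)
From E → E X x:
  - E is the symbol being defined: contributes nothing new
    E is nullable, so continue to the next symbol
  - X is a non-terminal: add FIRST(X) \ {ε} = { 'x' }
    X is nullable, so continue to the next symbol
  - x is a terminal: add 'x' and stop

Collecting: FIRST(E) = { 'x', ε }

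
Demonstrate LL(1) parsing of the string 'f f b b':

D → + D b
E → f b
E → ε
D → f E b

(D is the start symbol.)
LL(1) parsing maintains a stack (initially the start symbol over $) and the input. At each step: if the stack top is a terminal, match it against the current input token; if it is a non-terminal N, replace it with the RHS of M[N, lookahead] (the unique production whose predict set contains the lookahead).

Stack is shown with the top on the left.

Stack    Input      Action
--------------------------
D $      f f b b $  output D → f E b
f E b $  f f b b $  match 'f'
E b $    f b b $    output E → f b
f b b $  f b b $    match 'f'
b b $    b b $      match 'b'
b $      b $        match 'b'
$        $          accept

The string is accepted.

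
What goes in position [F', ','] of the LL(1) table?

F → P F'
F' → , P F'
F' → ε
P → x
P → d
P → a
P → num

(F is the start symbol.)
F' → , P F'

To find M[F', ','], we find productions for F' where ',' is in the predict set (PREDICT(N → α) = (FIRST(α) \ {ε}) ∪ (FOLLOW(N) if α ⇒* ε)).

Relevant sets:
  FOLLOW(F') = { $ }

F' → , P F': PREDICT = { ',' }
  ',' is in predict set, so this production goes in M[F', ',']
F' → ε: PREDICT = { $ }

M[F', ','] = F' → , P F'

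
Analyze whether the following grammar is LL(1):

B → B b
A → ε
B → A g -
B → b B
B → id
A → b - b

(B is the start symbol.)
No. Predict set conflict for B: { 'b', 'g' }

A grammar is LL(1) if for each non-terminal N with multiple productions, the predict sets of those productions are pairwise disjoint, where PREDICT(N → α) = (FIRST(α) \ {ε}) ∪ (FOLLOW(N) if α ⇒* ε).

Relevant sets:
  FIRST(B) = { 'b', 'g', 'id' }
  FIRST(A) = { 'b', ε }
  FOLLOW(A) = { 'g' }

For B:
  PREDICT(B → B b) = { 'b', 'g', 'id' }
  PREDICT(B → A g '-') = { 'b', 'g' }
  PREDICT(B → b B) = { 'b' }
  PREDICT(B → id) = { 'id' }
For A:
  PREDICT(A → ε) = { 'g' }
  PREDICT(A → b '-' b) = { 'b' }

Conflict found: Predict set conflict for B: { 'b', 'g' }
The grammar is NOT LL(1).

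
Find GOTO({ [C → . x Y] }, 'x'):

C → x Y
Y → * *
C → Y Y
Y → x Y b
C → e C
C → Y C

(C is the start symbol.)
GOTO(I, 'x') = CLOSURE({ [A → αX.β] : [A → α.Xβ] ∈ I, X = 'x' })

Items with dot before 'x', with the dot advanced:
  [C → . x Y] → [C → x . Y]
Closure of the advanced items:
  [C → x . Y] has the dot before Y: add [Y → . * *], [Y → . x Y b]

GOTO = { [C → x . Y], [Y → . * *], [Y → . x Y b] }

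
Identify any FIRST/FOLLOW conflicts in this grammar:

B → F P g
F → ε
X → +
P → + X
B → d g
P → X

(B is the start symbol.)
No FIRST/FOLLOW conflicts.

Nullable non-terminals: F.
F has a nullable alternative but only one production, so nothing to check.

B, P, X have no nullable alternative, so no FIRST/FOLLOW check is needed there.

No FIRST/FOLLOW conflicts found.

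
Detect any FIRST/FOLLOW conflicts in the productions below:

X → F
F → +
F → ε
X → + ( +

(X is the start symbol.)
Nullable non-terminals: F, X.
FIRST sets used below: FIRST(F) = { '+', ε }

F: nullable alternative(s) F → ε; FOLLOW(F) = { $ }
  F → +: FIRST \ {ε} = { '+' } — disjoint from FOLLOW(F)
  F → ε: FIRST \ {ε} = { } — this is the only nullable alternative, skip

X: nullable alternative(s) X → F; FOLLOW(X) = { $ }
  X → F: FIRST \ {ε} = { '+' } — this is the only nullable alternative, skip
  X → + ( +: FIRST \ {ε} = { '+' } — disjoint from FOLLOW(X)

No FIRST/FOLLOW conflicts found.

Answer: No FIRST/FOLLOW conflicts.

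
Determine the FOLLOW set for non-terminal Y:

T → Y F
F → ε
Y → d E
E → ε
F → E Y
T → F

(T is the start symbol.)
{ $, 'd' }

To compute FOLLOW(Y), find every occurrence of Y on a right-hand side N → α Y β: add FIRST(β) \ {ε}, and if β is empty or nullable also add FOLLOW(N). Iterate to a fixed point.

In T → Y F: Y is followed by F, add FIRST(F) \ {ε} = { 'd' }
  F is nullable, so also add FOLLOW(T)
In F → E Y: Y is at the end, add FOLLOW(F)

The FOLLOW sets referred to above (computed the same way, to a fixed point):
  FOLLOW(T) = { $ }
  FOLLOW(F) = { $ }

Taking the union: FOLLOW(Y) = { $, 'd' }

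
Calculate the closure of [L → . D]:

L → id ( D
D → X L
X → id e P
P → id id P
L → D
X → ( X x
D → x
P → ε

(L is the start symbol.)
Start with: [L → . D]
  [L → . D] has the dot before D: add [D → . X L], [D → . x]
  [D → . X L] has the dot before X: add [X → . id e P], [X → . ( X x]
No further items can be added.

CLOSURE = { [D → . X L], [D → . x], [L → . D], [X → . ( X x], [X → . id e P] }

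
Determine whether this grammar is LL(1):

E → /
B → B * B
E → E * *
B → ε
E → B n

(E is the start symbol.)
No. Predict set conflict for E: { '/' }

A grammar is LL(1) if for each non-terminal N with multiple productions, the predict sets of those productions are pairwise disjoint, where PREDICT(N → α) = (FIRST(α) \ {ε}) ∪ (FOLLOW(N) if α ⇒* ε).

Relevant sets:
  FIRST(E) = { '*', '/', 'n' }
  FIRST(B) = { '*', ε }
  FOLLOW(B) = { '*', 'n' }

For E:
  PREDICT(E → '/') = { '/' }
  PREDICT(E → E '*' '*') = { '*', '/', 'n' }
  PREDICT(E → B n) = { '*', 'n' }
For B:
  PREDICT(B → B '*' B) = { '*' }
  PREDICT(B → ε) = { '*', 'n' }

Conflict found: Predict set conflict for E: { '/' }
The grammar is NOT LL(1).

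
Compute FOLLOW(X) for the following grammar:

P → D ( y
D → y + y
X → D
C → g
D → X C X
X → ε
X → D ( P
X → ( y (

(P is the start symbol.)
To compute FOLLOW(X), find every occurrence of X on a right-hand side N → α X β: add FIRST(β) \ {ε}, and if β is empty or nullable also add FOLLOW(N). Iterate to a fixed point.

In D → X C X: X is followed by C X, add FIRST(C X) \ {ε} = { 'g' }
In D → X C X: X is at the end, add FOLLOW(D)

The FOLLOW sets referred to above (computed the same way, to a fixed point):
  FOLLOW(D) = { '(', 'g' }

Taking the union: FOLLOW(X) = { '(', 'g' }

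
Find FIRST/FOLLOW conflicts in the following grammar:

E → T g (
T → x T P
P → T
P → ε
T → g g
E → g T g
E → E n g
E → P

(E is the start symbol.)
Nullable non-terminals: E, P.
FIRST sets used below: FIRST(T) = { 'g', 'x' }, FIRST(E) = { 'g', 'n', 'x', ε }, FIRST(P) = { 'g', 'x', ε }

E: nullable alternative(s) E → P; FOLLOW(E) = { $, 'n' }
  E → T g (: FIRST \ {ε} = { 'g', 'x' } — disjoint from FOLLOW(E)
  E → g T g: FIRST \ {ε} = { 'g' } — disjoint from FOLLOW(E)
  E → E n g: FIRST \ {ε} = { 'g', 'n', 'x' } — overlaps FOLLOW(E) on { 'n' }: CONFLICT
  E → P: FIRST \ {ε} = { 'g', 'x' } — this is the only nullable alternative, skip

P: nullable alternative(s) P → ε; FOLLOW(P) = { $, 'g', 'n', 'x' }
  P → T: FIRST \ {ε} = { 'g', 'x' } — overlaps FOLLOW(P) on { 'g', 'x' }: CONFLICT
  P → ε: FIRST \ {ε} = { } — this is the only nullable alternative, skip

T has no nullable alternative, so no FIRST/FOLLOW check is needed there.

So the grammar has 2 FIRST/FOLLOW conflicts (marked CONFLICT above).

Answer: Yes. E → E n g with FOLLOW(E) on { 'n' }; P → T with FOLLOW(P) on { 'g', 'x' }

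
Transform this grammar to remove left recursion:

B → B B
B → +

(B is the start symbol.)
B is directly left-recursive. The standard transformation for
  A → A α₁ | ... | A α_m | β₁ | ... | β_n
is
  A  → β₁ A' | ... | β_n A'
  A' → α₁ A' | ... | α_m A' | ε

B → + becomes B → + B'
B → B B becomes B' → B B'
Add B' → ε

Resulting grammar:
B → + B'
B' → B B'
B' → ε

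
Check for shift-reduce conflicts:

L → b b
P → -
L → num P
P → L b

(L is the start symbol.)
No shift-reduce conflicts

Augment with L' → L and build the canonical LR(0) collection (I0 = CLOSURE({[L' → . L]}), then GOTO on every symbol after a dot until no new states appear). It has 9 states:
  I0: { [L → . b b], [L → . num P], [L' → . L] }  — shift
  I1: { [L' → L .] }  — accept
  I2: { [L → b . b] }  — shift
  I3: { [L → . b b], [L → . num P], [L → num . P], [P → . -], [P → . L b] }  — shift
  I4: { [P → - .] }  — reduce
  I5: { [P → L . b] }  — shift
  I6: { [L → num P .] }  — reduce
  I7: { [P → L b .] }  — reduce
  I8: { [L → b b .] }  — reduce

No state contains both a complete item and a shift item.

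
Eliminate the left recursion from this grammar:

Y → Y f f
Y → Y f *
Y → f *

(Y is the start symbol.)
Y → f * Y'
Y' → f f Y'
Y' → f * Y'
Y' → ε

Y is directly left-recursive. The standard transformation for
  A → A α₁ | ... | A α_m | β₁ | ... | β_n
is
  A  → β₁ A' | ... | β_n A'
  A' → α₁ A' | ... | α_m A' | ε

Y → f * becomes Y → f * Y'
Y → Y f f becomes Y' → f f Y'
Y → Y f * becomes Y' → f * Y'
Add Y' → ε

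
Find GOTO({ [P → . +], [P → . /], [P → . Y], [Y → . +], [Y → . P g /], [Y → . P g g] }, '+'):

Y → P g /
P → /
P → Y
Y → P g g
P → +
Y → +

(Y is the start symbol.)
GOTO(I, '+') = CLOSURE({ [A → αX.β] : [A → α.Xβ] ∈ I, X = '+' })

Items with dot before '+', with the dot advanced:
  [P → . +] → [P → + .]
  [Y → . +] → [Y → + .]
Closure adds nothing (no advanced item has the dot before a non-terminal).

GOTO = { [P → + .], [Y → + .] }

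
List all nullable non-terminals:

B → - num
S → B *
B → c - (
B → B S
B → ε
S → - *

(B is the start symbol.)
ε-productions: B → ε
So B is immediately nullable.
No further non-terminal can be added: every production for the remaining non-terminals contains a terminal or a non-nullable non-terminal.
Nullable = { 'B' }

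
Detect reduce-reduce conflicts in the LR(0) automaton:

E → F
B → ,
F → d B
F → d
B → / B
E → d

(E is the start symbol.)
Yes — I3: [E → d .] vs [F → d .]

Augment with E' → E and build the canonical LR(0) collection (I0 = CLOSURE({[E' → . E]}), then GOTO on every symbol after a dot until no new states appear). It has 8 states:
  I0: { [E → . F], [E → . d], [E' → . E], [F → . d B], [F → . d] }  — shift
  I1: { [E' → E .] }  — accept
  I2: { [E → F .] }  — reduce
  I3: { [B → . ,], [B → . / B], [E → d .], [F → d . B], [F → d .] }  — shift, 2 reduces
  I4: { [B → , .] }  — reduce
  I5: { [B → . ,], [B → . / B], [B → / . B] }  — shift
  I6: { [F → d B .] }  — reduce
  I7: { [B → / B .] }  — reduce

I3 contains complete items [E → d .], [F → d .] — reduce-reduce conflict.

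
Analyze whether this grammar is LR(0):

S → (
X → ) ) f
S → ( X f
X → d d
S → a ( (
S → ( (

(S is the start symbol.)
Augment with S' → S and build the canonical LR(0) collection (I0 = CLOSURE({[S' → . S]}), then GOTO on every symbol after a dot until no new states appear). It has 14 states:
  I0: { [S → . ( (], [S → . ( X f], [S → . (], [S → . a ( (], [S' → . S] }  — shift
  I1: { [S → ( . (], [S → ( . X f], [S → ( .], [X → . ) ) f], [X → . d d] }  — shift, reduce
  I2: { [S' → S .] }  — accept
  I3: { [S → a . ( (] }  — shift
  I4: { [S → a ( . (] }  — shift
  I5: { [S → a ( ( .] }  — reduce
  I6: { [S → ( ( .] }  — reduce
  I7: { [X → ) . ) f] }  — shift
  I8: { [S → ( X . f] }  — shift
  I9: { [X → d . d] }  — shift
  I10: { [X → d d .] }  — reduce
  I11: { [S → ( X f .] }  — reduce
  I12: { [X → ) ) . f] }  — shift
  I13: { [X → ) ) f .] }  — reduce

Conflict in state I1:
  Shift-reduce conflict between [S → ( .] and [S → ( . (]
So the grammar is NOT LR(0).

Answer: No. Shift-reduce conflict between [S → ( .] and [S → ( . (]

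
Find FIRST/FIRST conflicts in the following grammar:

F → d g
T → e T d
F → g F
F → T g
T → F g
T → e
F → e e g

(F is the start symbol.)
FIRST sets of the non-terminals at (or reachable through a nullable prefix from) the front of some alternative:
  FIRST(T) = { 'd', 'e', 'g' }
  FIRST(F) = { 'd', 'e', 'g' }

Productions for F:
  F → d g: FIRST = { 'd' }
  F → g F: FIRST = { 'g' }
  F → T g: FIRST = { 'd', 'e', 'g' }
  F → e e g: FIRST = { 'e' }
Productions for T:
  T → e T d: FIRST = { 'e' }
  T → F g: FIRST = { 'd', 'e', 'g' }
  T → e: FIRST = { 'e' }

Conflict for F: F → d g and F → T g
  Overlap: { 'd' }
Conflict for F: F → g F and F → T g
  Overlap: { 'g' }
Conflict for F: F → T g and F → e e g
  Overlap: { 'e' }
Conflict for T: T → e T d and T → F g
  Overlap: { 'e' }
Conflict for T: T → e T d and T → e
  Overlap: { 'e' }
Conflict for T: T → F g and T → e
  Overlap: { 'e' }

Answer: Yes. F → d g / F → T g on { 'd' }; F → g F / F → T g on { 'g' }; F → T g / F → e e g on { 'e' }; T → e T d / T → F g on { 'e' }; T → e T d / T → e on { 'e' }; T → F g / T → e on { 'e' }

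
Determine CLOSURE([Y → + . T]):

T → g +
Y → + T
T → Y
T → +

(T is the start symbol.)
Start with: [Y → + . T]
  [Y → + . T] has the dot before T: add [T → . g +], [T → . Y], [T → . +]
  [T → . Y] has the dot before Y: add [Y → . + T]
No further items can be added.

CLOSURE = { [T → . +], [T → . Y], [T → . g +], [Y → + . T], [Y → . + T] }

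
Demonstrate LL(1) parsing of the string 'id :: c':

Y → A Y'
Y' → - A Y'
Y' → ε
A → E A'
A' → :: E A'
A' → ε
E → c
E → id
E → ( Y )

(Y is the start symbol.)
LL(1) parsing maintains a stack (initially the start symbol over $) and the input. At each step: if the stack top is a terminal, match it against the current input token; if it is a non-terminal N, replace it with the RHS of M[N, lookahead] (the unique production whose predict set contains the lookahead).

Stack is shown with the top on the left.

Stack         Input      Action
-------------------------------
Y $           id :: c $  output Y → A Y'
A Y' $        id :: c $  output A → E A'
E A' Y' $     id :: c $  output E → id
id A' Y' $    id :: c $  match 'id'
A' Y' $       :: c $     output A' → :: E A'
:: E A' Y' $  :: c $     match '::'
E A' Y' $     c $        output E → c
c A' Y' $     c $        match 'c'
A' Y' $       $          output A' → ε
Y' $          $          output Y' → ε
$             $          accept

The string is accepted.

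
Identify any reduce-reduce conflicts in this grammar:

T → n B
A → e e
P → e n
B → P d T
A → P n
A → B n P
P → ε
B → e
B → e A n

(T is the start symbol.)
Yes — I5: [B → e .] vs [P → .]; I9: [B → e .] vs [P → .]; I11: [A → e e .] vs [B → e .]

A reduce-reduce conflict occurs when an LR(0) state has two complete items [A → α .] and [B → β .] — both call for a reduction, and with no lookahead the parser cannot choose between them.

Augment with T' → T and build the canonical LR(0) collection (I0 = CLOSURE({[T' → . T]}), then GOTO on every symbol after a dot until no new states appear). It has 19 states:
  I0: { [T → . n B], [T' → . T] }  — shift
  I1: { [T' → T .] }  — accept
  I2: { [B → . P d T], [B → . e A n], [B → . e], [P → . e n], [P → .], [T → n . B] }  — shift, reduce
  I3: { [T → n B .] }  — reduce
  I4: { [B → P . d T] }  — shift
  I5: { [A → . B n P], [A → . P n], [A → . e e], [B → . P d T], [B → . e A n], [B → . e], [B → e . A n], [B → e .], [P → . e n], [P → .], [P → e . n] }  — shift, 2 reduces
  I6: { [B → e A . n] }  — shift
  I7: { [A → B . n P] }  — shift
  I8: { [A → P . n], [B → P . d T] }  — shift
  I9: { [A → . B n P], [A → . P n], [A → . e e], [A → e . e], [B → . P d T], [B → . e A n], [B → . e], [B → e . A n], [B → e .], [P → . e n], [P → .], [P → e . n] }  — shift, 2 reduces
  I10: { [P → e n .] }  — reduce
  I11: { [A → . B n P], [A → . P n], [A → . e e], [A → e . e], [A → e e .], [B → . P d T], [B → . e A n], [B → . e], [B → e . A n], [B → e .], [P → . e n], [P → .], [P → e . n] }  — shift, 3 reduces
  I12: { [B → P d . T], [T → . n B] }  — shift
  I13: { [A → P n .] }  — reduce
  I14: { [B → P d T .] }  — reduce
  I15: { [A → B n . P], [P → . e n], [P → .] }  — shift, reduce
  I16: { [A → B n P .] }  — reduce
  I17: { [P → e . n] }  — shift
  I18: { [B → e A n .] }  — reduce

I5 contains complete items [B → e .], [P → .] — reduce-reduce conflict.
I9 contains complete items [B → e .], [P → .] — reduce-reduce conflict.
I11 contains complete items [A → e e .], [B → e .], [P → .] — reduce-reduce conflict.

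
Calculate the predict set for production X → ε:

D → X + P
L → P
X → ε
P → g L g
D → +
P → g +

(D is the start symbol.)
PREDICT(X → ε) = (FIRST(RHS) \ {ε}) ∪ (FOLLOW(X) if ε ∈ FIRST(RHS), i.e. RHS ⇒* ε)
The right-hand side is ε (FIRST(ε) = { ε }), so the predict set is FOLLOW(X) = { '+' }
PREDICT(X → ε) = { '+' }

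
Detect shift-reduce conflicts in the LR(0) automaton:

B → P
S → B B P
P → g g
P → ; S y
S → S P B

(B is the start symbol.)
A shift-reduce conflict occurs when an LR(0) state has both:
  - a complete (reduce) item [A → α .] (dot at the end), and
  - a shift item [B → β . c γ] (dot before a terminal).

Augment with B' → B and build the canonical LR(0) collection (I0 = CLOSURE({[B' → . B]}), then GOTO on every symbol after a dot until no new states appear). It has 13 states:
  I0: { [B → . P], [B' → . B], [P → . ; S y], [P → . g g] }  — shift
  I1: { [B → . P], [P → . ; S y], [P → . g g], [P → ; . S y], [S → . B B P], [S → . S P B] }  — shift
  I2: { [B' → B .] }  — accept
  I3: { [B → P .] }  — reduce
  I4: { [P → g . g] }  — shift
  I5: { [P → g g .] }  — reduce
  I6: { [B → . P], [P → . ; S y], [P → . g g], [S → B . B P] }  — shift
  I7: { [P → . ; S y], [P → . g g], [P → ; S . y], [S → S . P B] }  — shift
  I8: { [B → . P], [P → . ; S y], [P → . g g], [S → S P . B] }  — shift
  I9: { [P → ; S y .] }  — reduce
  I10: { [S → S P B .] }  — reduce
  I11: { [P → . ; S y], [P → . g g], [S → B B . P] }  — shift
  I12: { [S → B B P .] }  — reduce

No state contains both a complete item and a shift item.

Answer: No shift-reduce conflicts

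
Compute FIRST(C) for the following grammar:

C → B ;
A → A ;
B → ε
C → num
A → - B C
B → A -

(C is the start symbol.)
{ '-', ';', 'num' }

To compute FIRST(C), examine every production with C on the left-hand side, reading each right-hand side left to right until a non-nullable symbol is reached.

FIRST sets of the other non-terminals involved (by the same procedure, iterated to a fixed point):
  FIRST(B) = { '-', ε }

From C → B ;:
  - B is a non-terminal: add FIRST(B) \ {ε} = { '-' }
    B is nullable, so continue to the next symbol
  - ';' is a terminal: add ';' and stop
From C → num:
  - num is a terminal: add 'num' and stop

Collecting: FIRST(C) = { '-', ';', 'num' }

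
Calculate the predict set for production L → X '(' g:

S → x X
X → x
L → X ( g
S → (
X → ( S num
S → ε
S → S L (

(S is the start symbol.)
PREDICT(L → X '(' g) = (FIRST(RHS) \ {ε}) ∪ (FOLLOW(L) if ε ∈ FIRST(RHS), i.e. RHS ⇒* ε)
FIRST(X) = { '(', 'x' }
FIRST(X '(' g) = { '(', 'x' }
ε ∉ FIRST(X '(' g), so FOLLOW(L) is not added.
PREDICT(L → X '(' g) = { '(', 'x' }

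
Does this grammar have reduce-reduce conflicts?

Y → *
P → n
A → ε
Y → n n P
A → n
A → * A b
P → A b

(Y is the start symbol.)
A reduce-reduce conflict occurs when an LR(0) state has two complete items [A → α .] and [B → β .] — both call for a reduction, and with no lookahead the parser cannot choose between them.

Augment with Y' → Y and build the canonical LR(0) collection (I0 = CLOSURE({[Y' → . Y]}), then GOTO on every symbol after a dot until no new states appear). It has 13 states:
  I0: { [Y → . *], [Y → . n n P], [Y' → . Y] }  — shift
  I1: { [Y → * .] }  — reduce
  I2: { [Y' → Y .] }  — accept
  I3: { [Y → n . n P] }  — shift
  I4: { [A → . * A b], [A → . n], [A → .], [P → . A b], [P → . n], [Y → n n . P] }  — shift, reduce
  I5: { [A → * . A b], [A → . * A b], [A → . n], [A → .] }  — shift, reduce
  I6: { [P → A . b] }  — shift
  I7: { [Y → n n P .] }  — reduce
  I8: { [A → n .], [P → n .] }  — 2 reduces
  I9: { [P → A b .] }  — reduce
  I10: { [A → * A . b] }  — shift
  I11: { [A → n .] }  — reduce
  I12: { [A → * A b .] }  — reduce

I8 contains complete items [A → n .], [P → n .] — reduce-reduce conflict.

Answer: Yes — I8: [A → n .] vs [P → n .]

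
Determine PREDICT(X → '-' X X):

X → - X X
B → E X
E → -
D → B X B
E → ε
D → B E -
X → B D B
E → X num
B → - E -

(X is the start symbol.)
{ '-' }

PREDICT(X → '-' X X) = (FIRST(RHS) \ {ε}) ∪ (FOLLOW(X) if ε ∈ FIRST(RHS), i.e. RHS ⇒* ε)
FIRST('-' X X) = { '-' }
ε ∉ FIRST('-' X X), so FOLLOW(X) is not added.
PREDICT(X → '-' X X) = { '-' }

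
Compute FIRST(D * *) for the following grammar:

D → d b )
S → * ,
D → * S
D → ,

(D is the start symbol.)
{ '*', ',', 'd' }

FIRST sets of the non-terminals involved (from the grammar, by fixed-point iteration):
  FIRST(D) = { '*', ',', 'd' }

To compute FIRST(D * *), process the symbols left to right:
Symbol D is a non-terminal. Add FIRST(D) \ {ε} = { '*', ',', 'd' }
D is not nullable (ε ∉ FIRST(D)), so stop here.
FIRST(D * *) = { '*', ',', 'd' }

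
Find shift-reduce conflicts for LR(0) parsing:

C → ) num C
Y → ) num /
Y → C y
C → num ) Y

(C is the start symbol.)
No shift-reduce conflicts

Augment with C' → C and build the canonical LR(0) collection (I0 = CLOSURE({[C' → . C]}), then GOTO on every symbol after a dot until no new states appear). It has 13 states:
  I0: { [C → . ) num C], [C → . num ) Y], [C' → . C] }  — shift
  I1: { [C → ) . num C] }  — shift
  I2: { [C' → C .] }  — accept
  I3: { [C → num . ) Y] }  — shift
  I4: { [C → . ) num C], [C → . num ) Y], [C → num ) . Y], [Y → . ) num /], [Y → . C y] }  — shift
  I5: { [C → ) . num C], [Y → ) . num /] }  — shift
  I6: { [Y → C . y] }  — shift
  I7: { [C → num ) Y .] }  — reduce
  I8: { [Y → C y .] }  — reduce
  I9: { [C → ) num . C], [C → . ) num C], [C → . num ) Y], [Y → ) num . /] }  — shift
  I10: { [Y → ) num / .] }  — reduce
  I11: { [C → ) num C .] }  — reduce
  I12: { [C → ) num . C], [C → . ) num C], [C → . num ) Y] }  — shift

No state contains both a complete item and a shift item.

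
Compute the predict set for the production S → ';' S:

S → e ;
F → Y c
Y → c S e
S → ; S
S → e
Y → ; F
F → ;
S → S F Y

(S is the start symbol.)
{ ';' }

PREDICT(S → ';' S) = (FIRST(RHS) \ {ε}) ∪ (FOLLOW(S) if ε ∈ FIRST(RHS), i.e. RHS ⇒* ε)
FIRST(';' S) = { ';' }
ε ∉ FIRST(';' S), so FOLLOW(S) is not added.
PREDICT(S → ';' S) = { ';' }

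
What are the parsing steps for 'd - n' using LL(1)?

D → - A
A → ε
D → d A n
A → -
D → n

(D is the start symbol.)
LL(1) parsing maintains a stack (initially the start symbol over $) and the input. At each step: if the stack top is a terminal, match it against the current input token; if it is a non-terminal N, replace it with the RHS of M[N, lookahead] (the unique production whose predict set contains the lookahead).

Stack is shown with the top on the left.

Stack    Input    Action
------------------------
D $      d - n $  output D → d A n
d A n $  d - n $  match 'd'
A n $    - n $    output A → -
- n $    - n $    match '-'
n $      n $      match 'n'
$        $        accept

The string is accepted.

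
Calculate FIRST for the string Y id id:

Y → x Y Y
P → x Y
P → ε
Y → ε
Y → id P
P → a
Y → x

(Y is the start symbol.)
FIRST sets of the non-terminals involved (from the grammar, by fixed-point iteration):
  FIRST(Y) = { 'id', 'x', ε }

To compute FIRST(Y id id), process the symbols left to right:
Symbol Y is a non-terminal. Add FIRST(Y) \ {ε} = { 'id', 'x' }
Y is nullable (ε ∈ FIRST(Y)), continue to the next symbol.
Symbol id is a terminal. Add 'id' and stop.
FIRST(Y id id) = { 'id', 'x' }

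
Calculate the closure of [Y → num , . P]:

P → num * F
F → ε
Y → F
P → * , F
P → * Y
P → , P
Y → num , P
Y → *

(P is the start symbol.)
{ [P → . * , F], [P → . * Y], [P → . , P], [P → . num * F], [Y → num , . P] }

Start with: [Y → num , . P]
  [Y → num , . P] has the dot before P: add [P → . num * F], [P → . * , F], [P → . * Y], [P → . , P]
No further items can be added.

CLOSURE = { [P → . * , F], [P → . * Y], [P → . , P], [P → . num * F], [Y → num , . P] }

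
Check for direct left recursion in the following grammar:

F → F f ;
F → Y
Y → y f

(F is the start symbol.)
F → F f ;: LEFT RECURSIVE (starts with F)
F → Y: starts with Y
Y → y f: starts with y

The grammar has direct left recursion on: F.

Answer: Yes, F is left-recursive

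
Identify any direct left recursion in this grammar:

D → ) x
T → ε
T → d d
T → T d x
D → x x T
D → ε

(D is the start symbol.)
Yes, T is left-recursive

Direct left recursion occurs when N → N α for some non-terminal N (the right-hand side begins with the left-hand side itself).

D → ) x: starts with ')'
T → ε: starts with ε
T → d d: starts with d
T → T d x: LEFT RECURSIVE (starts with T)
D → x x T: starts with x
D → ε: starts with ε

The grammar has direct left recursion on: T.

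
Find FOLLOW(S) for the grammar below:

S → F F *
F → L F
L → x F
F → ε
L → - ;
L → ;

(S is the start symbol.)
S is the start symbol, so $ ∈ FOLLOW(S).
S does not occur on any right-hand side.

Taking the union: FOLLOW(S) = { $ }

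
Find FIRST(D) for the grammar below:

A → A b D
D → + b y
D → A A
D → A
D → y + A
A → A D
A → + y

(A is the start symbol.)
To compute FIRST(D), examine every production with D on the left-hand side, reading each right-hand side left to right until a non-nullable symbol is reached.

FIRST sets of the other non-terminals involved (by the same procedure, iterated to a fixed point):
  FIRST(A) = { '+' }

From D → + b y:
  - '+' is a terminal: add '+' and stop
From D → A A:
  - A is a non-terminal: add FIRST(A) \ {ε} = { '+' }
    A is not nullable, so stop
From D → A:
  - A is a non-terminal: add FIRST(A) \ {ε} = { '+' }
    A is not nullable, so stop
From D → y + A:
  - y is a terminal: add 'y' and stop

Collecting: FIRST(D) = { '+', 'y' }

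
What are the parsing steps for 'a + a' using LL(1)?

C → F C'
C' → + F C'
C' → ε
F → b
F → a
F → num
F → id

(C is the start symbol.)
LL(1) parsing maintains a stack (initially the start symbol over $) and the input. At each step: if the stack top is a terminal, match it against the current input token; if it is a non-terminal N, replace it with the RHS of M[N, lookahead] (the unique production whose predict set contains the lookahead).

Stack is shown with the top on the left.

Stack     Input    Action
-------------------------
C $       a + a $  output C → F C'
F C' $    a + a $  output F → a
a C' $    a + a $  match 'a'
C' $      + a $    output C' → + F C'
+ F C' $  + a $    match '+'
F C' $    a $      output F → a
a C' $    a $      match 'a'
C' $      $        output C' → ε
$         $        accept

The string is accepted.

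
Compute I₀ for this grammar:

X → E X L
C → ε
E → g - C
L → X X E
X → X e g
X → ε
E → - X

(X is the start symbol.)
{ [E → . - X], [E → . g - C], [X → . E X L], [X → . X e g], [X → .], [X' → . X] }

First, augment the grammar with X' → X
I₀ = CLOSURE({ [X' → . X] }):
  [X' → . X] has the dot before X: add [X → . E X L], [X → . X e g], [X → .]
  [X → . E X L] has the dot before E: add [E → . g - C], [E → . - X]
No further items can be added.

I₀ = { [E → . - X], [E → . g - C], [X → . E X L], [X → . X e g], [X → .], [X' → . X] }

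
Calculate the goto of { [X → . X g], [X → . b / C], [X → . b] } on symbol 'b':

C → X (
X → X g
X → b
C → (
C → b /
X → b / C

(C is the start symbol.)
{ [X → b . / C], [X → b .] }

GOTO(I, 'b') = CLOSURE({ [A → αX.β] : [A → α.Xβ] ∈ I, X = 'b' })

Items with dot before 'b', with the dot advanced:
  [X → . b] → [X → b .]
  [X → . b / C] → [X → b . / C]
Closure adds nothing (no advanced item has the dot before a non-terminal).

GOTO = { [X → b . / C], [X → b .] }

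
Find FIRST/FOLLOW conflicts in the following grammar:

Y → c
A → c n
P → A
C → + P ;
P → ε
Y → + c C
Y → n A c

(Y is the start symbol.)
No FIRST/FOLLOW conflicts.

Nullable non-terminals: P.
FIRST sets used below: FIRST(A) = { 'c' }

P: nullable alternative(s) P → ε; FOLLOW(P) = { ';' }
  P → A: FIRST \ {ε} = { 'c' } — disjoint from FOLLOW(P)
  P → ε: FIRST \ {ε} = { } — this is the only nullable alternative, skip

A, C, Y have no nullable alternative, so no FIRST/FOLLOW check is needed there.

No FIRST/FOLLOW conflicts found.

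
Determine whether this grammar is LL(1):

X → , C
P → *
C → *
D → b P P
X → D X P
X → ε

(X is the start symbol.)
A grammar is LL(1) if for each non-terminal N with multiple productions, the predict sets of those productions are pairwise disjoint, where PREDICT(N → α) = (FIRST(α) \ {ε}) ∪ (FOLLOW(N) if α ⇒* ε).

Relevant sets:
  FIRST(D) = { 'b' }
  FOLLOW(X) = { $, '*' }

For X:
  PREDICT(X → ',' C) = { ',' }
  PREDICT(X → D X P) = { 'b' }
  PREDICT(X → ε) = { $, '*' }
P, C, D have a single production, so nothing to check there.

All predict sets are disjoint. The grammar IS LL(1).

Answer: Yes, the grammar is LL(1).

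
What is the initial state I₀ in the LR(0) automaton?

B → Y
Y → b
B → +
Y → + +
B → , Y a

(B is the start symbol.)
{ [B → . +], [B → . , Y a], [B → . Y], [B' → . B], [Y → . + +], [Y → . b] }

First, augment the grammar with B' → B
I₀ = CLOSURE({ [B' → . B] }):
  [B' → . B] has the dot before B: add [B → . Y], [B → . +], [B → . , Y a]
  [B → . Y] has the dot before Y: add [Y → . b], [Y → . + +]
No further items can be added.

I₀ = { [B → . +], [B → . , Y a], [B → . Y], [B' → . B], [Y → . + +], [Y → . b] }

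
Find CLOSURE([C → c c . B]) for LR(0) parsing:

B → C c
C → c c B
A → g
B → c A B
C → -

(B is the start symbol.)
{ [B → . C c], [B → . c A B], [C → . -], [C → . c c B], [C → c c . B] }

To compute CLOSURE, for each item [A → α.Bβ] where B is a non-terminal, add [B → .γ] for all productions B → γ; repeat for the newly added items until nothing changes.

Start with: [C → c c . B]
  [C → c c . B] has the dot before B: add [B → . C c], [B → . c A B]
  [B → . C c] has the dot before C: add [C → . c c B], [C → . -]
No further items can be added.

CLOSURE = { [B → . C c], [B → . c A B], [C → . -], [C → . c c B], [C → c c . B] }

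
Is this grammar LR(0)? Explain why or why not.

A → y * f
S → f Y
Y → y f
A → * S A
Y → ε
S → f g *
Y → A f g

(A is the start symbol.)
A grammar is LR(0) if no state in the canonical LR(0) collection has:
  - both a shift item (dot before a terminal) and a complete item (shift-reduce conflict), or
  - two or more complete items (reduce-reduce conflict; the accept item [A' → A .] counts as a complete item here).

Augment with A' → A and build the canonical LR(0) collection (I0 = CLOSURE({[A' → . A]}), then GOTO on every symbol after a dot until no new states appear). It has 17 states:
  I0: { [A → . * S A], [A → . y * f], [A' → . A] }  — shift
  I1: { [A → * . S A], [S → . f Y], [S → . f g *] }  — shift
  I2: { [A' → A .] }  — accept
  I3: { [A → y . * f] }  — shift
  I4: { [A → y * . f] }  — shift
  I5: { [A → y * f .] }  — reduce
  I6: { [A → * S . A], [A → . * S A], [A → . y * f] }  — shift
  I7: { [A → . * S A], [A → . y * f], [S → f . Y], [S → f . g *], [Y → . A f g], [Y → . y f], [Y → .] }  — shift, reduce
  I8: { [Y → A . f g] }  — shift
  I9: { [S → f Y .] }  — reduce
  I10: { [S → f g . *] }  — shift
  I11: { [A → y . * f], [Y → y . f] }  — shift
  I12: { [Y → y f .] }  — reduce
  I13: { [S → f g * .] }  — reduce
  I14: { [Y → A f . g] }  — shift
  I15: { [Y → A f g .] }  — reduce
  I16: { [A → * S A .] }  — reduce

Conflict in state I7:
  Shift-reduce conflict between [Y → .] and [A → . * S A]
So the grammar is NOT LR(0).

Answer: No. Shift-reduce conflict between [Y → .] and [A → . * S A]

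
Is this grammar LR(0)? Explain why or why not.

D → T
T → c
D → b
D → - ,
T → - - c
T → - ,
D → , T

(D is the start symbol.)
No. Reduce-reduce conflict: [D → - , .] and [T → - , .]

Augment with D' → D and build the canonical LR(0) collection (I0 = CLOSURE({[D' → . D]}), then GOTO on every symbol after a dot until no new states appear). It has 13 states:
  I0: { [D → . , T], [D → . - ,], [D → . T], [D → . b], [D' → . D], [T → . - ,], [T → . - - c], [T → . c] }  — shift
  I1: { [D → , . T], [T → . - ,], [T → . - - c], [T → . c] }  — shift
  I2: { [D → - . ,], [T → - . ,], [T → - . - c] }  — shift
  I3: { [D' → D .] }  — accept
  I4: { [D → T .] }  — reduce
  I5: { [D → b .] }  — reduce
  I6: { [T → c .] }  — reduce
  I7: { [D → - , .], [T → - , .] }  — 2 reduces
  I8: { [T → - - . c] }  — shift
  I9: { [T → - - c .] }  — reduce
  I10: { [T → - . ,], [T → - . - c] }  — shift
  I11: { [D → , T .] }  — reduce
  I12: { [T → - , .] }  — reduce

Conflict in state I7:
  Reduce-reduce conflict: [D → - , .] and [T → - , .]
So the grammar is NOT LR(0).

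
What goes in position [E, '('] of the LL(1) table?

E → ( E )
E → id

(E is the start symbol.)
To find M[E, '('], we find productions for E where '(' is in the predict set (PREDICT(N → α) = (FIRST(α) \ {ε}) ∪ (FOLLOW(N) if α ⇒* ε)).

E → ( E ): PREDICT = { '(' }
  '(' is in predict set, so this production goes in M[E, '(']
E → id: PREDICT = { 'id' }

M[E, '('] = E → ( E )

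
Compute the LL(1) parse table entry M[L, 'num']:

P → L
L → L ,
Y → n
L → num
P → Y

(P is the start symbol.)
To find M[L, 'num'], we find productions for L where 'num' is in the predict set (PREDICT(N → α) = (FIRST(α) \ {ε}) ∪ (FOLLOW(N) if α ⇒* ε)).

Relevant sets:
  FIRST(L) = { 'num' }

L → L ,: PREDICT = { 'num' }
  'num' is in predict set, so this production goes in M[L, 'num']
L → num: PREDICT = { 'num' }
  'num' is in predict set, so this production goes in M[L, 'num']

M[L, 'num'] = L → L ,, L → num  (a multiply-defined cell — the grammar is not LL(1))

Answer: L → L ,, L → num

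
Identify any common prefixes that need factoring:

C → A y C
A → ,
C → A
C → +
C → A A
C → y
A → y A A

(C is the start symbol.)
Left-factoring is needed when two productions for the same non-terminal
share a common prefix on the right-hand side.

Productions for C:
  C → A y C
  C → A
  C → +
  C → A A
  C → y
Productions for A:
  A → ,
  A → y A A

Found common prefix 'A' in productions for C

Answer: Yes, C has productions with common prefix 'A'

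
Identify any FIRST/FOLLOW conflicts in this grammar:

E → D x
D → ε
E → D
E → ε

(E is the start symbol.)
No FIRST/FOLLOW conflicts.

Nullable non-terminals: D, E.
FIRST sets used below: FIRST(D) = { ε }
D has a nullable alternative but only one production, so nothing to check.

E: nullable alternative(s) E → D, E → ε; FOLLOW(E) = { $ }
  E → D x: FIRST \ {ε} = { 'x' } — disjoint from FOLLOW(E)
  E → D: FIRST \ {ε} = { } — disjoint from FOLLOW(E)
  E → ε: FIRST \ {ε} = { } — disjoint from FOLLOW(E)

No FIRST/FOLLOW conflicts found.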